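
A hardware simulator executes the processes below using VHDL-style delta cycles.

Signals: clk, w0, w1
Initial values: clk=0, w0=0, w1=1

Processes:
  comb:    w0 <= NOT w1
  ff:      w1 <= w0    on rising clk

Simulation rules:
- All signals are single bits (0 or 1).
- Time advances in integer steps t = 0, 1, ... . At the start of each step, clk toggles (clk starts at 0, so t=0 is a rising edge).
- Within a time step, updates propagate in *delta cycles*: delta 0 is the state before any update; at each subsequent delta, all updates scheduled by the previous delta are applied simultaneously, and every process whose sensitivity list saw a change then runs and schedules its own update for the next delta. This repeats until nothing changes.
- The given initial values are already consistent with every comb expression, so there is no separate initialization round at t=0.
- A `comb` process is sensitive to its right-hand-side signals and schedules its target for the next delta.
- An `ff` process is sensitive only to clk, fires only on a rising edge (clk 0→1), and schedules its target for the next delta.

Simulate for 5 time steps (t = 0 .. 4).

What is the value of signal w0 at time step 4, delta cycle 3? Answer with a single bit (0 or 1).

1

t=0 Δ0: w1=1 w0=0 clk=0
  Δ1: clk:0→1
  Δ2: w1:1→0
  Δ3: w0:0→1
  (3Δ to stable)
t=1 Δ0: w1=0 w0=1 clk=1
  Δ1: clk:1→0
  (1Δ to stable)
t=2 Δ0: w1=0 w0=1 clk=0
  Δ1: clk:0→1
  Δ2: w1:0→1
  Δ3: w0:1→0
  (3Δ to stable)
t=3 Δ0: w1=1 w0=0 clk=1
  Δ1: clk:1→0
  (1Δ to stable)
t=4 Δ0: w1=1 w0=0 clk=0
  Δ1: clk:0→1
  Δ2: w1:1→0
  Δ3: w0:0→1
  (3Δ to stable)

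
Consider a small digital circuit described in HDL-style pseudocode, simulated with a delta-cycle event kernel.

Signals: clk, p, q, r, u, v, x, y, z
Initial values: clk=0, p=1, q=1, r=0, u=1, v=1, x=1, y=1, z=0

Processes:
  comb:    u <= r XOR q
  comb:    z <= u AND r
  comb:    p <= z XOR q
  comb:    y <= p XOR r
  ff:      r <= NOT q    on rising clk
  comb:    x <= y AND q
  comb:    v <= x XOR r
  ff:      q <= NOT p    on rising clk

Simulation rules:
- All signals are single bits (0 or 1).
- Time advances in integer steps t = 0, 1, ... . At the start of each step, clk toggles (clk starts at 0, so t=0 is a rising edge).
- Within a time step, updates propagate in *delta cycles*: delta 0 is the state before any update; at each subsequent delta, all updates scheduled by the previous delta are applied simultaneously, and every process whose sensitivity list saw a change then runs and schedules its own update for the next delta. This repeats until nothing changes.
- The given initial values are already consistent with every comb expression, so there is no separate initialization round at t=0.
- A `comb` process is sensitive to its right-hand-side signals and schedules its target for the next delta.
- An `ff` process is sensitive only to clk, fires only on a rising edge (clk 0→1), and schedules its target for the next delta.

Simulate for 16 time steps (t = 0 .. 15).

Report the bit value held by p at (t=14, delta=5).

t=0 Δ0: u=1 x=1 clk=0 r=0 q=1 v=1 y=1 p=1 z=0
  Δ1: clk:0→1
  Δ2: q:1→0
  Δ3: u:1→0, x:1→0, p:1→0
  Δ4: v:1→0, y:1→0
  (4Δ to stable)
t=1 Δ0: u=0 x=0 clk=1 r=0 q=0 v=0 y=0 p=0 z=0
  Δ1: clk:1→0
  (1Δ to stable)
t=2 Δ0: u=0 x=0 clk=0 r=0 q=0 v=0 y=0 p=0 z=0
  Δ1: clk:0→1
  Δ2: r:0→1, q:0→1
  Δ3: v:0→1, y:0→1, p:0→1
  Δ4: x:0→1, y:1→0
  Δ5: x:1→0, v:1→0
  Δ6: v:0→1
  (6Δ to stable)
t=3 Δ0: u=0 x=0 clk=1 r=1 q=1 v=1 y=0 p=1 z=0
  Δ1: clk:1→0
  (1Δ to stable)
t=4 Δ0: u=0 x=0 clk=0 r=1 q=1 v=1 y=0 p=1 z=0
  Δ1: clk:0→1
  Δ2: r:1→0, q:1→0
  Δ3: v:1→0, y:0→1, p:1→0
  Δ4: y:1→0
  (4Δ to stable)
t=5 Δ0: u=0 x=0 clk=1 r=0 q=0 v=0 y=0 p=0 z=0
  Δ1: clk:1→0
  (1Δ to stable)
t=6 Δ0: u=0 x=0 clk=0 r=0 q=0 v=0 y=0 p=0 z=0
  Δ1: clk:0→1
  Δ2: r:0→1, q:0→1
  Δ3: v:0→1, y:0→1, p:0→1
  Δ4: x:0→1, y:1→0
  Δ5: x:1→0, v:1→0
  Δ6: v:0→1
  (6Δ to stable)
t=7 Δ0: u=0 x=0 clk=1 r=1 q=1 v=1 y=0 p=1 z=0
  Δ1: clk:1→0
  (1Δ to stable)
t=8 Δ0: u=0 x=0 clk=0 r=1 q=1 v=1 y=0 p=1 z=0
  Δ1: clk:0→1
  Δ2: r:1→0, q:1→0
  Δ3: v:1→0, y:0→1, p:1→0
  Δ4: y:1→0
  (4Δ to stable)
t=9 Δ0: u=0 x=0 clk=1 r=0 q=0 v=0 y=0 p=0 z=0
  Δ1: clk:1→0
  (1Δ to stable)
t=10 Δ0: u=0 x=0 clk=0 r=0 q=0 v=0 y=0 p=0 z=0
  Δ1: clk:0→1
  Δ2: r:0→1, q:0→1
  Δ3: v:0→1, y:0→1, p:0→1
  Δ4: x:0→1, y:1→0
  Δ5: x:1→0, v:1→0
  Δ6: v:0→1
  (6Δ to stable)
t=11 Δ0: u=0 x=0 clk=1 r=1 q=1 v=1 y=0 p=1 z=0
  Δ1: clk:1→0
  (1Δ to stable)
t=12 Δ0: u=0 x=0 clk=0 r=1 q=1 v=1 y=0 p=1 z=0
  Δ1: clk:0→1
  Δ2: r:1→0, q:1→0
  Δ3: v:1→0, y:0→1, p:1→0
  Δ4: y:1→0
  (4Δ to stable)
t=13 Δ0: u=0 x=0 clk=1 r=0 q=0 v=0 y=0 p=0 z=0
  Δ1: clk:1→0
  (1Δ to stable)
t=14 Δ0: u=0 x=0 clk=0 r=0 q=0 v=0 y=0 p=0 z=0
  Δ1: clk:0→1
  Δ2: r:0→1, q:0→1
  Δ3: v:0→1, y:0→1, p:0→1
  Δ4: x:0→1, y:1→0
  Δ5: x:1→0, v:1→0
  Δ6: v:0→1
  (6Δ to stable)
t=15 Δ0: u=0 x=0 clk=1 r=1 q=1 v=1 y=0 p=1 z=0
  Δ1: clk:1→0
  (1Δ to stable)

1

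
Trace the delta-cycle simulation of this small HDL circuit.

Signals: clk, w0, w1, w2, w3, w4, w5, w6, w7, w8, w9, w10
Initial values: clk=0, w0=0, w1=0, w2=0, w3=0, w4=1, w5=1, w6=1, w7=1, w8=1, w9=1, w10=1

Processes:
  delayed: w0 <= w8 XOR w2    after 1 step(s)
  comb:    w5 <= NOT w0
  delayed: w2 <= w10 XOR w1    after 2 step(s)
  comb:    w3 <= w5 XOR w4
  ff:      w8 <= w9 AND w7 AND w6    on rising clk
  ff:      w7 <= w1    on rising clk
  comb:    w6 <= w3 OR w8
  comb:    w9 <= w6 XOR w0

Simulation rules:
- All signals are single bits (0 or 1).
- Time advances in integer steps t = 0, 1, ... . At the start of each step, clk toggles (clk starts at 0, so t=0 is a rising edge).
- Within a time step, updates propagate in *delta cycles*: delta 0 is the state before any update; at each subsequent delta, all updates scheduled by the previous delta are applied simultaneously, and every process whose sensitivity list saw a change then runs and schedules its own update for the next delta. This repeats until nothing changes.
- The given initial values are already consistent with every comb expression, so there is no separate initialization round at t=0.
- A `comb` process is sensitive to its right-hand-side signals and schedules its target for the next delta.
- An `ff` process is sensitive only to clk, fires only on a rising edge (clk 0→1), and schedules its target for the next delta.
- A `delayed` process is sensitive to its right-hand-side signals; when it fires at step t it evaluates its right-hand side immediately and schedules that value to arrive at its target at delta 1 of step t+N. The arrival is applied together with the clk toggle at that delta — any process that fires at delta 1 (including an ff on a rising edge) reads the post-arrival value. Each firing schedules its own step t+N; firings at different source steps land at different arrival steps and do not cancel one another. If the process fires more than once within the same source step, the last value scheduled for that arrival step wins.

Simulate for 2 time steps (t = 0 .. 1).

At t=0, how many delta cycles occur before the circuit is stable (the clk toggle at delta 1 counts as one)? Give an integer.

t0.Δ0 w10=1 w2=0 w0=0 w7=1 w4=1 w6=1 w9=1 clk=0 w8=1 w5=1 w1=0 w3=0
t0.Δ1 w10=1 w2=0 w0=0 w7=1 w4=1 w6=1 w9=1 clk=1 w8=1 w5=1 w1=0 w3=0
t0.Δ2 w10=1 w2=0 w0=0 w7=0 w4=1 w6=1 w9=1 clk=1 w8=1 w5=1 w1=0 w3=0
t1.Δ0 w10=1 w2=0 w0=0 w7=0 w4=1 w6=1 w9=1 clk=1 w8=1 w5=1 w1=0 w3=0
t1.Δ1 w10=1 w2=0 w0=0 w7=0 w4=1 w6=1 w9=1 clk=0 w8=1 w5=1 w1=0 w3=0

2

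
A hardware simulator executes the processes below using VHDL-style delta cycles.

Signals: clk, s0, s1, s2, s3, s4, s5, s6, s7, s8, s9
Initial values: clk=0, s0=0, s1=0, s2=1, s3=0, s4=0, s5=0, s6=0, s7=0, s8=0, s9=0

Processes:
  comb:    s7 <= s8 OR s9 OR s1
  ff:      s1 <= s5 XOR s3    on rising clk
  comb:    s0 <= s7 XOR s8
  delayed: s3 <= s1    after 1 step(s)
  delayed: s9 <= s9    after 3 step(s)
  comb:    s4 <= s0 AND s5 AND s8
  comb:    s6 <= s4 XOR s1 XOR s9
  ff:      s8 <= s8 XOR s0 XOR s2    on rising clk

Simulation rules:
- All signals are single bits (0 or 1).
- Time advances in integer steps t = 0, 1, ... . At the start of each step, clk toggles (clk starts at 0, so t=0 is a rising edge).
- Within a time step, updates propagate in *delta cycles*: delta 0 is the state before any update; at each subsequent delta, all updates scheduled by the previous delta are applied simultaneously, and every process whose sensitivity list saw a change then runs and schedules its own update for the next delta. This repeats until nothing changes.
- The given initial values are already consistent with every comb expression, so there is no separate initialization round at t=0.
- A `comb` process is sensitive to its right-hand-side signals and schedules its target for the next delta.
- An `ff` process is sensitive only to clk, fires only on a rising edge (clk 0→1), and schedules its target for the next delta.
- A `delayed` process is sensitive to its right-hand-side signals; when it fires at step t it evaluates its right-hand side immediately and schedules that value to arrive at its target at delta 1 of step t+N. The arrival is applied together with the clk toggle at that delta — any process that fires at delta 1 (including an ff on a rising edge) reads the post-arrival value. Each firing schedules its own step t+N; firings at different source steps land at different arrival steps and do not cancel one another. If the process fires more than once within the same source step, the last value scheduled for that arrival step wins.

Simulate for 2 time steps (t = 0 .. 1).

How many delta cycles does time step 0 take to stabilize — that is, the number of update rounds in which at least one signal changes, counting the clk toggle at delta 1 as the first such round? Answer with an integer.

[bits: s8,s2,s4,s5,s0,s9,clk,s6,s1,s7,s3]
t=0: Δ0=01000000000 Δ1=01000010000 Δ2=11000010000 Δ3=11001010010 Δ4=11000010010 | 4Δ
t=1: Δ0=11000010010 Δ1=11000000010 | 1Δ

4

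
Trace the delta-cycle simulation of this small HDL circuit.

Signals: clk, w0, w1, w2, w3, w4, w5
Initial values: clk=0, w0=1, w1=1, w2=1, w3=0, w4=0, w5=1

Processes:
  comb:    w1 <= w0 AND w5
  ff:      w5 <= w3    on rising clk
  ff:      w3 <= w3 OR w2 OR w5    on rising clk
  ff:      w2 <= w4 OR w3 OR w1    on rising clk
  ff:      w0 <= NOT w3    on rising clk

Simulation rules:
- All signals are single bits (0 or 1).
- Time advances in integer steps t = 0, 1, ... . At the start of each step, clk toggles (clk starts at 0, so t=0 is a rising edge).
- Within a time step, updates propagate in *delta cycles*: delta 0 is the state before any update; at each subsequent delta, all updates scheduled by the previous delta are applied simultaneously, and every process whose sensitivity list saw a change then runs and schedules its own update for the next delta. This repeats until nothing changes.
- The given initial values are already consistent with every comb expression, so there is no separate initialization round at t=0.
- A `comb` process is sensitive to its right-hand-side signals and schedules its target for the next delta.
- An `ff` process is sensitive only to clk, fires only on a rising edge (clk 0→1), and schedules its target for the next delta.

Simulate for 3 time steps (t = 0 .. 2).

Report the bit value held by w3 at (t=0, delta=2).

t0.Δ0 w5=1 w1=1 w2=1 w4=0 w0=1 clk=0 w3=0
t0.Δ1 w5=1 w1=1 w2=1 w4=0 w0=1 clk=1 w3=0
t0.Δ2 w5=0 w1=1 w2=1 w4=0 w0=1 clk=1 w3=1
t0.Δ3 w5=0 w1=0 w2=1 w4=0 w0=1 clk=1 w3=1
t1.Δ0 w5=0 w1=0 w2=1 w4=0 w0=1 clk=1 w3=1
t1.Δ1 w5=0 w1=0 w2=1 w4=0 w0=1 clk=0 w3=1
t2.Δ0 w5=0 w1=0 w2=1 w4=0 w0=1 clk=0 w3=1
t2.Δ1 w5=0 w1=0 w2=1 w4=0 w0=1 clk=1 w3=1
t2.Δ2 w5=1 w1=0 w2=1 w4=0 w0=0 clk=1 w3=1

1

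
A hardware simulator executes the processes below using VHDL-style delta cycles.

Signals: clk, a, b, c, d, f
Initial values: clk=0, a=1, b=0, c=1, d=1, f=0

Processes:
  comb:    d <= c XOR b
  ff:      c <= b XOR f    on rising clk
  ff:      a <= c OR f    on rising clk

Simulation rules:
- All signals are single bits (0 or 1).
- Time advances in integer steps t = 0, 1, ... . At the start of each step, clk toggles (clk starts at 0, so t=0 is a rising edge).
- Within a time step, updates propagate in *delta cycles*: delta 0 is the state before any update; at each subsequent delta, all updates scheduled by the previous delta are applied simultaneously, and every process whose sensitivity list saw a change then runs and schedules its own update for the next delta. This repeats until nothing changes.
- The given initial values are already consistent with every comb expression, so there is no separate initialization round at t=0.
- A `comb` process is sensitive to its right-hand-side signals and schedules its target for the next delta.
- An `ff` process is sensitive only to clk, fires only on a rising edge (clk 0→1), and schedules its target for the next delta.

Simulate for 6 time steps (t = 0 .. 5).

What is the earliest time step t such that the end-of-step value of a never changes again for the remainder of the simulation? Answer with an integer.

2

t=0 Δ0: c=1 f=0 a=1 b=0 d=1 clk=0
  Δ1: clk:0→1
  Δ2: c:1→0
  Δ3: d:1→0
  (3Δ to stable)
t=1 Δ0: c=0 f=0 a=1 b=0 d=0 clk=1
  Δ1: clk:1→0
  (1Δ to stable)
t=2 Δ0: c=0 f=0 a=1 b=0 d=0 clk=0
  Δ1: clk:0→1
  Δ2: a:1→0
  (2Δ to stable)
t=3 Δ0: c=0 f=0 a=0 b=0 d=0 clk=1
  Δ1: clk:1→0
  (1Δ to stable)
t=4 Δ0: c=0 f=0 a=0 b=0 d=0 clk=0
  Δ1: clk:0→1
  (1Δ to stable)
t=5 Δ0: c=0 f=0 a=0 b=0 d=0 clk=1
  Δ1: clk:1→0
  (1Δ to stable)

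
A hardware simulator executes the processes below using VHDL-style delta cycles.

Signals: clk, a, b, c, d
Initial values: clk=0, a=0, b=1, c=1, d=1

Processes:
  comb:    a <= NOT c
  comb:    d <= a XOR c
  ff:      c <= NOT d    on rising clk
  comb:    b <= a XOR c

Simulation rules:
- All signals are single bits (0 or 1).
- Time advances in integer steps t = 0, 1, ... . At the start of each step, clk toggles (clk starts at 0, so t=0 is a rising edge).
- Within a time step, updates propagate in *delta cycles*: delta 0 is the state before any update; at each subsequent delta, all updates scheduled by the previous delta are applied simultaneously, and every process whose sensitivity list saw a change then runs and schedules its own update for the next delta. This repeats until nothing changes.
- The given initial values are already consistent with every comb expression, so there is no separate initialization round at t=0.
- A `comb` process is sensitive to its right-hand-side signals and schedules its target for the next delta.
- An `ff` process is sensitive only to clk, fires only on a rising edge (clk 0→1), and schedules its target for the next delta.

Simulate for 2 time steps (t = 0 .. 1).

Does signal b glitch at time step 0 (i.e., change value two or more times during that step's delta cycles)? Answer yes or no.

t=0 Δ0: d=1 clk=0 c=1 b=1 a=0
  Δ1: clk:0→1
  Δ2: c:1→0
  Δ3: d:1→0, b:1→0, a:0→1
  Δ4: d:0→1, b:0→1
  (4Δ to stable)
t=1 Δ0: d=1 clk=1 c=0 b=1 a=1
  Δ1: clk:1→0
  (1Δ to stable)

yes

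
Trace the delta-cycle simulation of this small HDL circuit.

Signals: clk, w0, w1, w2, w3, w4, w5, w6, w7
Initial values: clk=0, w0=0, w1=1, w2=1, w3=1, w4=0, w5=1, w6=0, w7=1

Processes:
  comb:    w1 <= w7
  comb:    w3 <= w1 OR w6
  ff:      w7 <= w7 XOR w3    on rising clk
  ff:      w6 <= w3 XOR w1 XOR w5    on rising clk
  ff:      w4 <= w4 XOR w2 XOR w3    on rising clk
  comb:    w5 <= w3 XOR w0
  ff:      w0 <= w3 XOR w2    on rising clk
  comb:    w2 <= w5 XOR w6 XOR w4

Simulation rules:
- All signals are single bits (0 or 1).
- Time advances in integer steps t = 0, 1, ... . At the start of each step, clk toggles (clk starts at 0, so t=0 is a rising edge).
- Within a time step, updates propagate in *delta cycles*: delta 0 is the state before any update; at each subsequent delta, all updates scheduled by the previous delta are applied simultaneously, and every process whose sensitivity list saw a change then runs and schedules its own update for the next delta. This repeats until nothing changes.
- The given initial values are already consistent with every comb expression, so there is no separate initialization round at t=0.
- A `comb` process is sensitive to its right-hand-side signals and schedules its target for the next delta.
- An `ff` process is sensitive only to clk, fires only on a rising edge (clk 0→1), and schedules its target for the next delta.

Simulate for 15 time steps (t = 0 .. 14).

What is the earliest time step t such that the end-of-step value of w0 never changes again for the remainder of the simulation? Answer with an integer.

12

t0.Δ0 w4=0 w2=1 w7=1 w1=1 w3=1 w6=0 clk=0 w5=1 w0=0
t0.Δ1 w4=0 w2=1 w7=1 w1=1 w3=1 w6=0 clk=1 w5=1 w0=0
t0.Δ2 w4=0 w2=1 w7=0 w1=1 w3=1 w6=1 clk=1 w5=1 w0=0
t0.Δ3 w4=0 w2=0 w7=0 w1=0 w3=1 w6=1 clk=1 w5=1 w0=0
t1.Δ0 w4=0 w2=0 w7=0 w1=0 w3=1 w6=1 clk=1 w5=1 w0=0
t1.Δ1 w4=0 w2=0 w7=0 w1=0 w3=1 w6=1 clk=0 w5=1 w0=0
t2.Δ0 w4=0 w2=0 w7=0 w1=0 w3=1 w6=1 clk=0 w5=1 w0=0
t2.Δ1 w4=0 w2=0 w7=0 w1=0 w3=1 w6=1 clk=1 w5=1 w0=0
t2.Δ2 w4=1 w2=0 w7=1 w1=0 w3=1 w6=0 clk=1 w5=1 w0=1
t2.Δ3 w4=1 w2=0 w7=1 w1=1 w3=0 w6=0 clk=1 w5=0 w0=1
t2.Δ4 w4=1 w2=1 w7=1 w1=1 w3=1 w6=0 clk=1 w5=1 w0=1
t2.Δ5 w4=1 w2=0 w7=1 w1=1 w3=1 w6=0 clk=1 w5=0 w0=1
t2.Δ6 w4=1 w2=1 w7=1 w1=1 w3=1 w6=0 clk=1 w5=0 w0=1
t3.Δ0 w4=1 w2=1 w7=1 w1=1 w3=1 w6=0 clk=1 w5=0 w0=1
t3.Δ1 w4=1 w2=1 w7=1 w1=1 w3=1 w6=0 clk=0 w5=0 w0=1
t4.Δ0 w4=1 w2=1 w7=1 w1=1 w3=1 w6=0 clk=0 w5=0 w0=1
t4.Δ1 w4=1 w2=1 w7=1 w1=1 w3=1 w6=0 clk=1 w5=0 w0=1
t4.Δ2 w4=1 w2=1 w7=0 w1=1 w3=1 w6=0 clk=1 w5=0 w0=0
t4.Δ3 w4=1 w2=1 w7=0 w1=0 w3=1 w6=0 clk=1 w5=1 w0=0
t4.Δ4 w4=1 w2=0 w7=0 w1=0 w3=0 w6=0 clk=1 w5=1 w0=0
t4.Δ5 w4=1 w2=0 w7=0 w1=0 w3=0 w6=0 clk=1 w5=0 w0=0
t4.Δ6 w4=1 w2=1 w7=0 w1=0 w3=0 w6=0 clk=1 w5=0 w0=0
t5.Δ0 w4=1 w2=1 w7=0 w1=0 w3=0 w6=0 clk=1 w5=0 w0=0
t5.Δ1 w4=1 w2=1 w7=0 w1=0 w3=0 w6=0 clk=0 w5=0 w0=0
t6.Δ0 w4=1 w2=1 w7=0 w1=0 w3=0 w6=0 clk=0 w5=0 w0=0
t6.Δ1 w4=1 w2=1 w7=0 w1=0 w3=0 w6=0 clk=1 w5=0 w0=0
t6.Δ2 w4=0 w2=1 w7=0 w1=0 w3=0 w6=0 clk=1 w5=0 w0=1
t6.Δ3 w4=0 w2=0 w7=0 w1=0 w3=0 w6=0 clk=1 w5=1 w0=1
t6.Δ4 w4=0 w2=1 w7=0 w1=0 w3=0 w6=0 clk=1 w5=1 w0=1
t7.Δ0 w4=0 w2=1 w7=0 w1=0 w3=0 w6=0 clk=1 w5=1 w0=1
t7.Δ1 w4=0 w2=1 w7=0 w1=0 w3=0 w6=0 clk=0 w5=1 w0=1
t8.Δ0 w4=0 w2=1 w7=0 w1=0 w3=0 w6=0 clk=0 w5=1 w0=1
t8.Δ1 w4=0 w2=1 w7=0 w1=0 w3=0 w6=0 clk=1 w5=1 w0=1
t8.Δ2 w4=1 w2=1 w7=0 w1=0 w3=0 w6=1 clk=1 w5=1 w0=1
t8.Δ3 w4=1 w2=1 w7=0 w1=0 w3=1 w6=1 clk=1 w5=1 w0=1
t8.Δ4 w4=1 w2=1 w7=0 w1=0 w3=1 w6=1 clk=1 w5=0 w0=1
t8.Δ5 w4=1 w2=0 w7=0 w1=0 w3=1 w6=1 clk=1 w5=0 w0=1
t9.Δ0 w4=1 w2=0 w7=0 w1=0 w3=1 w6=1 clk=1 w5=0 w0=1
t9.Δ1 w4=1 w2=0 w7=0 w1=0 w3=1 w6=1 clk=0 w5=0 w0=1
t10.Δ0 w4=1 w2=0 w7=0 w1=0 w3=1 w6=1 clk=0 w5=0 w0=1
t10.Δ1 w4=1 w2=0 w7=0 w1=0 w3=1 w6=1 clk=1 w5=0 w0=1
t10.Δ2 w4=0 w2=0 w7=1 w1=0 w3=1 w6=1 clk=1 w5=0 w0=1
t10.Δ3 w4=0 w2=1 w7=1 w1=1 w3=1 w6=1 clk=1 w5=0 w0=1
t11.Δ0 w4=0 w2=1 w7=1 w1=1 w3=1 w6=1 clk=1 w5=0 w0=1
t11.Δ1 w4=0 w2=1 w7=1 w1=1 w3=1 w6=1 clk=0 w5=0 w0=1
t12.Δ0 w4=0 w2=1 w7=1 w1=1 w3=1 w6=1 clk=0 w5=0 w0=1
t12.Δ1 w4=0 w2=1 w7=1 w1=1 w3=1 w6=1 clk=1 w5=0 w0=1
t12.Δ2 w4=0 w2=1 w7=0 w1=1 w3=1 w6=0 clk=1 w5=0 w0=0
t12.Δ3 w4=0 w2=0 w7=0 w1=0 w3=1 w6=0 clk=1 w5=1 w0=0
t12.Δ4 w4=0 w2=1 w7=0 w1=0 w3=0 w6=0 clk=1 w5=1 w0=0
t12.Δ5 w4=0 w2=1 w7=0 w1=0 w3=0 w6=0 clk=1 w5=0 w0=0
t12.Δ6 w4=0 w2=0 w7=0 w1=0 w3=0 w6=0 clk=1 w5=0 w0=0
t13.Δ0 w4=0 w2=0 w7=0 w1=0 w3=0 w6=0 clk=1 w5=0 w0=0
t13.Δ1 w4=0 w2=0 w7=0 w1=0 w3=0 w6=0 clk=0 w5=0 w0=0
t14.Δ0 w4=0 w2=0 w7=0 w1=0 w3=0 w6=0 clk=0 w5=0 w0=0
t14.Δ1 w4=0 w2=0 w7=0 w1=0 w3=0 w6=0 clk=1 w5=0 w0=0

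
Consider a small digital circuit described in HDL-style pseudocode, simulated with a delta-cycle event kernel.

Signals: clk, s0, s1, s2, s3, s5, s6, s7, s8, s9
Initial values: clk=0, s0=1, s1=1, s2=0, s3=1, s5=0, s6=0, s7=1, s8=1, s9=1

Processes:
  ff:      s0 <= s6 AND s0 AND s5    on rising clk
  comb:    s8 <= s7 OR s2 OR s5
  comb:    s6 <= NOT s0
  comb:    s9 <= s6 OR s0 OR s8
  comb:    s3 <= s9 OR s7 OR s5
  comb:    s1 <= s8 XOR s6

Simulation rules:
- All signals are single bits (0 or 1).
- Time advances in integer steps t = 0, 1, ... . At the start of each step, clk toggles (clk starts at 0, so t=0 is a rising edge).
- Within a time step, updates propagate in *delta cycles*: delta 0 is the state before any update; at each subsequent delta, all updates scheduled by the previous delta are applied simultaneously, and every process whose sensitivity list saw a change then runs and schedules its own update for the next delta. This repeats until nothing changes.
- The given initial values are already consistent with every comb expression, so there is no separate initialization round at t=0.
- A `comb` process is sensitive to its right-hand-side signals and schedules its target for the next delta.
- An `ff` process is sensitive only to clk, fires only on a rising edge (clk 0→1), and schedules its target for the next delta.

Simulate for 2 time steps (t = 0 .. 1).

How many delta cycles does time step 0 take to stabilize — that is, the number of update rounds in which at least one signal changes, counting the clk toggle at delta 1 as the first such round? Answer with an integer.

4

[bits: s0,s8,s6,s3,s7,s1,s5,s2,clk,s9]
t=0: Δ0=1101110001 Δ1=1101110011 Δ2=0101110011 Δ3=0111110011 Δ4=0111100011 | 4Δ
t=1: Δ0=0111100011 Δ1=0111100001 | 1Δ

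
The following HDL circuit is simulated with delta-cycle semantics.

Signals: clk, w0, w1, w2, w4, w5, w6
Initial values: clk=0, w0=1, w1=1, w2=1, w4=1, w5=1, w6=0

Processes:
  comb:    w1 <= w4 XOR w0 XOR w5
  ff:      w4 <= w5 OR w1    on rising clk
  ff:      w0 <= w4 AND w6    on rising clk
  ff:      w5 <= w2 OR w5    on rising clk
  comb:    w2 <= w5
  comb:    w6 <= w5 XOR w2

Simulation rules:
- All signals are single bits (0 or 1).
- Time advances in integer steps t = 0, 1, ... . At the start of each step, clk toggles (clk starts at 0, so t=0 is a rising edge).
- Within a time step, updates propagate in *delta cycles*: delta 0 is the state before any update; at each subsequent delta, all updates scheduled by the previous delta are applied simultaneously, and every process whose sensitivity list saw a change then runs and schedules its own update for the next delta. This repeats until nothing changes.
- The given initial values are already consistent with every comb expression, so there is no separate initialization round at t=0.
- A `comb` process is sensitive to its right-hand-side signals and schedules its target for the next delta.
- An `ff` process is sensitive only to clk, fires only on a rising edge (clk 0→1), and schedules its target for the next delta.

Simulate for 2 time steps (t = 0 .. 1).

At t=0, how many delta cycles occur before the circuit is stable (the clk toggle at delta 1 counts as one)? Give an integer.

3

[bits: w6,clk,w4,w2,w0,w5,w1]
t=0: Δ0=0011111 Δ1=0111111 Δ2=0111011 Δ3=0111010 | 3Δ
t=1: Δ0=0111010 Δ1=0011010 | 1Δ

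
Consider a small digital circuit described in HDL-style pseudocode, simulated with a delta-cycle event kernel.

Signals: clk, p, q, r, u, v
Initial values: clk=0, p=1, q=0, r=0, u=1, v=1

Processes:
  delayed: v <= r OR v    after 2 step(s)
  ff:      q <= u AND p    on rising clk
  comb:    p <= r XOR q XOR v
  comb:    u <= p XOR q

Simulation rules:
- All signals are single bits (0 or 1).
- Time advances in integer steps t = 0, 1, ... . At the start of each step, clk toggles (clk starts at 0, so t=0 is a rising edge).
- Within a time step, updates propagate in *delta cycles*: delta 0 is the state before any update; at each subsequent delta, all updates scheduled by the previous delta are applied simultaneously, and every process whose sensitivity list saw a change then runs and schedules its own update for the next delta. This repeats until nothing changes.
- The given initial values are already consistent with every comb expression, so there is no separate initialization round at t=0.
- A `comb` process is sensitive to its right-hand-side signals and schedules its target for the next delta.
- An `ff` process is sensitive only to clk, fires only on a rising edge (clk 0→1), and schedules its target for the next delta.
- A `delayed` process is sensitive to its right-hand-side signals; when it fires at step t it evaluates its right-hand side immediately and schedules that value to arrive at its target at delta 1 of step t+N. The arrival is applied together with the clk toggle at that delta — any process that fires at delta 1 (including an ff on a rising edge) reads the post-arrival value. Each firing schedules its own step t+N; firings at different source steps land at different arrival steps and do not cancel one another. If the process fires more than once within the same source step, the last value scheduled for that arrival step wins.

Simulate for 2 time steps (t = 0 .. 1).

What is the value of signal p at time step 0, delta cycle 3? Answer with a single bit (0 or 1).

t0.Δ0 r=0 v=1 clk=0 q=0 u=1 p=1
t0.Δ1 r=0 v=1 clk=1 q=0 u=1 p=1
t0.Δ2 r=0 v=1 clk=1 q=1 u=1 p=1
t0.Δ3 r=0 v=1 clk=1 q=1 u=0 p=0
t0.Δ4 r=0 v=1 clk=1 q=1 u=1 p=0
t1.Δ0 r=0 v=1 clk=1 q=1 u=1 p=0
t1.Δ1 r=0 v=1 clk=0 q=1 u=1 p=0

0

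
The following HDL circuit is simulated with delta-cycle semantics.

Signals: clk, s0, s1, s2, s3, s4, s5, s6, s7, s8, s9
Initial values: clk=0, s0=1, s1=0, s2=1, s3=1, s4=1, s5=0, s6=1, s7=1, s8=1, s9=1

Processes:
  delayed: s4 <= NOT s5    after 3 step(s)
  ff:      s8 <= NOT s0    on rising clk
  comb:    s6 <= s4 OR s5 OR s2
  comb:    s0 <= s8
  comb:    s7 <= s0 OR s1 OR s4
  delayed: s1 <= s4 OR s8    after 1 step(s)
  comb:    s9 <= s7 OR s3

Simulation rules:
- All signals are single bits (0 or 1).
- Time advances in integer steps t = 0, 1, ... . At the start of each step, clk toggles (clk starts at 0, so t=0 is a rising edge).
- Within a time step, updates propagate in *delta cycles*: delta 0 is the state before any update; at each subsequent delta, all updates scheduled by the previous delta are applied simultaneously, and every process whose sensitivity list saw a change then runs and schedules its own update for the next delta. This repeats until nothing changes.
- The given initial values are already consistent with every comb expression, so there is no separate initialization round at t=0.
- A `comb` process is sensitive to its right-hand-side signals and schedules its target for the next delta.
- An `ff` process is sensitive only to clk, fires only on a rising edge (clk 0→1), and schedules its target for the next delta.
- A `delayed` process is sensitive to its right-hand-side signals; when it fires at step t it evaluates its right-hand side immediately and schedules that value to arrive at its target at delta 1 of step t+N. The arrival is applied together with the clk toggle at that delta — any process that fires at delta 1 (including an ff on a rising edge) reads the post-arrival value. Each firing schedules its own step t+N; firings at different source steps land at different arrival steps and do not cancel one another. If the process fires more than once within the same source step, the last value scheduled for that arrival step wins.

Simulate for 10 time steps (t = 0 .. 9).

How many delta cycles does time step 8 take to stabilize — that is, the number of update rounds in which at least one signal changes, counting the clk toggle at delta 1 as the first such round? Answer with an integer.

t=0 Δ0: s0=1 s4=1 s8=1 s5=0 clk=0 s9=1 s7=1 s3=1 s2=1 s6=1 s1=0
  Δ1: clk:0→1
  Δ2: s8:1→0
  Δ3: s0:1→0
  (3Δ to stable)
t=1 Δ0: s0=0 s4=1 s8=0 s5=0 clk=1 s9=1 s7=1 s3=1 s2=1 s6=1 s1=0
  Δ1: clk:1→0, s1:0→1
  (1Δ to stable)
t=2 Δ0: s0=0 s4=1 s8=0 s5=0 clk=0 s9=1 s7=1 s3=1 s2=1 s6=1 s1=1
  Δ1: clk:0→1
  Δ2: s8:0→1
  Δ3: s0:0→1
  (3Δ to stable)
t=3 Δ0: s0=1 s4=1 s8=1 s5=0 clk=1 s9=1 s7=1 s3=1 s2=1 s6=1 s1=1
  Δ1: clk:1→0
  (1Δ to stable)
t=4 Δ0: s0=1 s4=1 s8=1 s5=0 clk=0 s9=1 s7=1 s3=1 s2=1 s6=1 s1=1
  Δ1: clk:0→1
  Δ2: s8:1→0
  Δ3: s0:1→0
  (3Δ to stable)
t=5 Δ0: s0=0 s4=1 s8=0 s5=0 clk=1 s9=1 s7=1 s3=1 s2=1 s6=1 s1=1
  Δ1: clk:1→0
  (1Δ to stable)
t=6 Δ0: s0=0 s4=1 s8=0 s5=0 clk=0 s9=1 s7=1 s3=1 s2=1 s6=1 s1=1
  Δ1: clk:0→1
  Δ2: s8:0→1
  Δ3: s0:0→1
  (3Δ to stable)
t=7 Δ0: s0=1 s4=1 s8=1 s5=0 clk=1 s9=1 s7=1 s3=1 s2=1 s6=1 s1=1
  Δ1: clk:1→0
  (1Δ to stable)
t=8 Δ0: s0=1 s4=1 s8=1 s5=0 clk=0 s9=1 s7=1 s3=1 s2=1 s6=1 s1=1
  Δ1: clk:0→1
  Δ2: s8:1→0
  Δ3: s0:1→0
  (3Δ to stable)
t=9 Δ0: s0=0 s4=1 s8=0 s5=0 clk=1 s9=1 s7=1 s3=1 s2=1 s6=1 s1=1
  Δ1: clk:1→0
  (1Δ to stable)

3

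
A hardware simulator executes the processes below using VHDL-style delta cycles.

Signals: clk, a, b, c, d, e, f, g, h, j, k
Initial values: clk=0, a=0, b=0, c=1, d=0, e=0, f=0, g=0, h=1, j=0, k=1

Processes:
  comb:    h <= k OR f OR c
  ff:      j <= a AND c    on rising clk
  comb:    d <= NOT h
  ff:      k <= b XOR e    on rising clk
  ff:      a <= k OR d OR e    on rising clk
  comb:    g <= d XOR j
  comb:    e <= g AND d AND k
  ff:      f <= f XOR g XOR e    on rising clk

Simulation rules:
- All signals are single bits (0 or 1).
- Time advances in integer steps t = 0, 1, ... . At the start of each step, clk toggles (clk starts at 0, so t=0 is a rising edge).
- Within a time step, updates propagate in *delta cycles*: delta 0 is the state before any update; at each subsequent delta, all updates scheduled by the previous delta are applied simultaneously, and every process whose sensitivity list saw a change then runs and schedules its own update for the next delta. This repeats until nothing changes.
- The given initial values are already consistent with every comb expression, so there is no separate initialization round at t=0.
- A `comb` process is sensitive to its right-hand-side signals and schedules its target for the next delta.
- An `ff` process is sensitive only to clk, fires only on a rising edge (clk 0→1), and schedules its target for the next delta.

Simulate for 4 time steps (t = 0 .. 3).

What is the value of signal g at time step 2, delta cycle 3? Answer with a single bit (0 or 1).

[bits: clk,j,h,a,g,d,c,b,f,e,k]
t=0: Δ0=00100010001 Δ1=10100010001 Δ2=10110010000 | 2Δ
t=1: Δ0=10110010000 Δ1=00110010000 | 1Δ
t=2: Δ0=00110010000 Δ1=10110010000 Δ2=11100010000 Δ3=11101010000 | 3Δ
t=3: Δ0=11101010000 Δ1=01101010000 | 1Δ

1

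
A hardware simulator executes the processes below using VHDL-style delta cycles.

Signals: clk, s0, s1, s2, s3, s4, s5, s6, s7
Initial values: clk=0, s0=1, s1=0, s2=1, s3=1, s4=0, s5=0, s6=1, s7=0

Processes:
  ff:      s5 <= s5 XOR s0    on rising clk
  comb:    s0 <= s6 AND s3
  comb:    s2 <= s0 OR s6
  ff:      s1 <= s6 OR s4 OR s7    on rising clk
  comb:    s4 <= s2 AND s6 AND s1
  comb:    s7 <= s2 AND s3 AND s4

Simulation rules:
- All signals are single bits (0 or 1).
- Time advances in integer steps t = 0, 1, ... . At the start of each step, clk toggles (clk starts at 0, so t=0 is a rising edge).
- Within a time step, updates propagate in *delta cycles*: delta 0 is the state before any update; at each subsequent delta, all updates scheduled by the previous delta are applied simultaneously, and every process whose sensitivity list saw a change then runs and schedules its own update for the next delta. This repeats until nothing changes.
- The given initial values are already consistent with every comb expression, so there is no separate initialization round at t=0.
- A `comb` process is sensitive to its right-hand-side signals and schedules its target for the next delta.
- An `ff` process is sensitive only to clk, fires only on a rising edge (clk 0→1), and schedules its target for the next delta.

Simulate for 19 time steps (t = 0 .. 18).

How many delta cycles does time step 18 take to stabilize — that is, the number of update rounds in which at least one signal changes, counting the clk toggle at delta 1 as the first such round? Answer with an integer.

[bits: s6,clk,s0,s4,s2,s3,s1,s7,s5]
t=0: Δ0=101011000 Δ1=111011000 Δ2=111011101 Δ3=111111101 Δ4=111111111 | 4Δ
t=1: Δ0=111111111 Δ1=101111111 | 1Δ
t=2: Δ0=101111111 Δ1=111111111 Δ2=111111110 | 2Δ
t=3: Δ0=111111110 Δ1=101111110 | 1Δ
t=4: Δ0=101111110 Δ1=111111110 Δ2=111111111 | 2Δ
t=5: Δ0=111111111 Δ1=101111111 | 1Δ
t=6: Δ0=101111111 Δ1=111111111 Δ2=111111110 | 2Δ
t=7: Δ0=111111110 Δ1=101111110 | 1Δ
t=8: Δ0=101111110 Δ1=111111110 Δ2=111111111 | 2Δ
t=9: Δ0=111111111 Δ1=101111111 | 1Δ
t=10: Δ0=101111111 Δ1=111111111 Δ2=111111110 | 2Δ
t=11: Δ0=111111110 Δ1=101111110 | 1Δ
t=12: Δ0=101111110 Δ1=111111110 Δ2=111111111 | 2Δ
t=13: Δ0=111111111 Δ1=101111111 | 1Δ
t=14: Δ0=101111111 Δ1=111111111 Δ2=111111110 | 2Δ
t=15: Δ0=111111110 Δ1=101111110 | 1Δ
t=16: Δ0=101111110 Δ1=111111110 Δ2=111111111 | 2Δ
t=17: Δ0=111111111 Δ1=101111111 | 1Δ
t=18: Δ0=101111111 Δ1=111111111 Δ2=111111110 | 2Δ

2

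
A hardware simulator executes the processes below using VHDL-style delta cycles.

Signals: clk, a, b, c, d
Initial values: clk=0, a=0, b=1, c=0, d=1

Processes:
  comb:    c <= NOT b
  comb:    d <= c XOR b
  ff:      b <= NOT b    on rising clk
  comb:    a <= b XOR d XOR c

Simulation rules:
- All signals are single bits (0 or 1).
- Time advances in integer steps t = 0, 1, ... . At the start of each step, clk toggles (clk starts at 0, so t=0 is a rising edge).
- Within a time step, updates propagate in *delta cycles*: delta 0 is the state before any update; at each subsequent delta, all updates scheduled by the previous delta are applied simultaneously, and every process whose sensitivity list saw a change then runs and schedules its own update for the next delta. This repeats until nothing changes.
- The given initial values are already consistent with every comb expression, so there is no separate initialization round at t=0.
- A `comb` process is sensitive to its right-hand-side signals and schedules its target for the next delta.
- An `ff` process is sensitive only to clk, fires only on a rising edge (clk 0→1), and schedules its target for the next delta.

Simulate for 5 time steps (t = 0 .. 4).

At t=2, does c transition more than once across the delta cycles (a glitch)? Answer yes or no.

[bits: d,b,clk,c,a]
t=0: Δ0=11000 Δ1=11100 Δ2=10100 Δ3=00111 Δ4=10111 Δ5=10110 | 5Δ
t=1: Δ0=10110 Δ1=10010 | 1Δ
t=2: Δ0=10010 Δ1=10110 Δ2=11110 Δ3=01101 Δ4=11101 Δ5=11100 | 5Δ
t=3: Δ0=11100 Δ1=11000 | 1Δ
t=4: Δ0=11000 Δ1=11100 Δ2=10100 Δ3=00111 Δ4=10111 Δ5=10110 | 5Δ

no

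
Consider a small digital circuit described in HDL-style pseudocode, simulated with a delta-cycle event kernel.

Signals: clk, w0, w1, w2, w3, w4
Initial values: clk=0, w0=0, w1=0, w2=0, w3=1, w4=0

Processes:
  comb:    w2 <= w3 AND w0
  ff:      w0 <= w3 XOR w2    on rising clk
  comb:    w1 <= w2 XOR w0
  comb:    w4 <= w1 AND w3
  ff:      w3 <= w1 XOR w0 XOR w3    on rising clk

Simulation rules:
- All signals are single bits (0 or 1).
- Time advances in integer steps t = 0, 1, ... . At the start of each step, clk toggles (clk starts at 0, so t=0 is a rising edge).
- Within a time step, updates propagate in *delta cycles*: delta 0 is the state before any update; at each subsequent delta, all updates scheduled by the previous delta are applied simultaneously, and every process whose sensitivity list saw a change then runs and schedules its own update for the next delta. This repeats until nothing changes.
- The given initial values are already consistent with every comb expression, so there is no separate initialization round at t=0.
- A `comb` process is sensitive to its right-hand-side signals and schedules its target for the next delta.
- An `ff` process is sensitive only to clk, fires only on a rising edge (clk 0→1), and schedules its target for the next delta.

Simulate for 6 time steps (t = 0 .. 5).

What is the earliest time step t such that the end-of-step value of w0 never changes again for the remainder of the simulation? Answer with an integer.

t0.Δ0 w4=0 w3=1 w2=0 w1=0 clk=0 w0=0
t0.Δ1 w4=0 w3=1 w2=0 w1=0 clk=1 w0=0
t0.Δ2 w4=0 w3=1 w2=0 w1=0 clk=1 w0=1
t0.Δ3 w4=0 w3=1 w2=1 w1=1 clk=1 w0=1
t0.Δ4 w4=1 w3=1 w2=1 w1=0 clk=1 w0=1
t0.Δ5 w4=0 w3=1 w2=1 w1=0 clk=1 w0=1
t1.Δ0 w4=0 w3=1 w2=1 w1=0 clk=1 w0=1
t1.Δ1 w4=0 w3=1 w2=1 w1=0 clk=0 w0=1
t2.Δ0 w4=0 w3=1 w2=1 w1=0 clk=0 w0=1
t2.Δ1 w4=0 w3=1 w2=1 w1=0 clk=1 w0=1
t2.Δ2 w4=0 w3=0 w2=1 w1=0 clk=1 w0=0
t2.Δ3 w4=0 w3=0 w2=0 w1=1 clk=1 w0=0
t2.Δ4 w4=0 w3=0 w2=0 w1=0 clk=1 w0=0
t3.Δ0 w4=0 w3=0 w2=0 w1=0 clk=1 w0=0
t3.Δ1 w4=0 w3=0 w2=0 w1=0 clk=0 w0=0
t4.Δ0 w4=0 w3=0 w2=0 w1=0 clk=0 w0=0
t4.Δ1 w4=0 w3=0 w2=0 w1=0 clk=1 w0=0
t5.Δ0 w4=0 w3=0 w2=0 w1=0 clk=1 w0=0
t5.Δ1 w4=0 w3=0 w2=0 w1=0 clk=0 w0=0

2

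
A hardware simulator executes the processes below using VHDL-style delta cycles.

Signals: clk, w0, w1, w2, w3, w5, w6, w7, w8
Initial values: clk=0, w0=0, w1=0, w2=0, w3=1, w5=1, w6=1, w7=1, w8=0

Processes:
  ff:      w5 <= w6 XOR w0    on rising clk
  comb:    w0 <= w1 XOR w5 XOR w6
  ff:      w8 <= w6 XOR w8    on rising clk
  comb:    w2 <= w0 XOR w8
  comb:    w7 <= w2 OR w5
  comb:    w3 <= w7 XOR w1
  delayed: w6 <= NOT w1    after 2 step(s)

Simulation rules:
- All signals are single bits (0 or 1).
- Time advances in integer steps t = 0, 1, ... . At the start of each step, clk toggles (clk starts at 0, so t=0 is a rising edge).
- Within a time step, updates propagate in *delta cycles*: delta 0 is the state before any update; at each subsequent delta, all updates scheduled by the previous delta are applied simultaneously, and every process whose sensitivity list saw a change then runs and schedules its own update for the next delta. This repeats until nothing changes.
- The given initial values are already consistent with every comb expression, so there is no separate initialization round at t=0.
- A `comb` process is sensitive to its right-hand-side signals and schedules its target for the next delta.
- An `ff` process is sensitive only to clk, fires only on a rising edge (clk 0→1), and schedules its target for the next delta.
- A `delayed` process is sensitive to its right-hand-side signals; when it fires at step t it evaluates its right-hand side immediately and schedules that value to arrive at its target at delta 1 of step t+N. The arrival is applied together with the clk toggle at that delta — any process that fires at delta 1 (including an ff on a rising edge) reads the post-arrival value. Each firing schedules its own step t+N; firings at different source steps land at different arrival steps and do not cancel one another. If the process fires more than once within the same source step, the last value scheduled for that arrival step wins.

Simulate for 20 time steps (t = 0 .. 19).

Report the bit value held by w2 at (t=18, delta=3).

0

t0.Δ0 clk=0 w2=0 w8=0 w0=0 w5=1 w7=1 w3=1 w6=1 w1=0
t0.Δ1 clk=1 w2=0 w8=0 w0=0 w5=1 w7=1 w3=1 w6=1 w1=0
t0.Δ2 clk=1 w2=0 w8=1 w0=0 w5=1 w7=1 w3=1 w6=1 w1=0
t0.Δ3 clk=1 w2=1 w8=1 w0=0 w5=1 w7=1 w3=1 w6=1 w1=0
t1.Δ0 clk=1 w2=1 w8=1 w0=0 w5=1 w7=1 w3=1 w6=1 w1=0
t1.Δ1 clk=0 w2=1 w8=1 w0=0 w5=1 w7=1 w3=1 w6=1 w1=0
t2.Δ0 clk=0 w2=1 w8=1 w0=0 w5=1 w7=1 w3=1 w6=1 w1=0
t2.Δ1 clk=1 w2=1 w8=1 w0=0 w5=1 w7=1 w3=1 w6=1 w1=0
t2.Δ2 clk=1 w2=1 w8=0 w0=0 w5=1 w7=1 w3=1 w6=1 w1=0
t2.Δ3 clk=1 w2=0 w8=0 w0=0 w5=1 w7=1 w3=1 w6=1 w1=0
t3.Δ0 clk=1 w2=0 w8=0 w0=0 w5=1 w7=1 w3=1 w6=1 w1=0
t3.Δ1 clk=0 w2=0 w8=0 w0=0 w5=1 w7=1 w3=1 w6=1 w1=0
t4.Δ0 clk=0 w2=0 w8=0 w0=0 w5=1 w7=1 w3=1 w6=1 w1=0
t4.Δ1 clk=1 w2=0 w8=0 w0=0 w5=1 w7=1 w3=1 w6=1 w1=0
t4.Δ2 clk=1 w2=0 w8=1 w0=0 w5=1 w7=1 w3=1 w6=1 w1=0
t4.Δ3 clk=1 w2=1 w8=1 w0=0 w5=1 w7=1 w3=1 w6=1 w1=0
t5.Δ0 clk=1 w2=1 w8=1 w0=0 w5=1 w7=1 w3=1 w6=1 w1=0
t5.Δ1 clk=0 w2=1 w8=1 w0=0 w5=1 w7=1 w3=1 w6=1 w1=0
t6.Δ0 clk=0 w2=1 w8=1 w0=0 w5=1 w7=1 w3=1 w6=1 w1=0
t6.Δ1 clk=1 w2=1 w8=1 w0=0 w5=1 w7=1 w3=1 w6=1 w1=0
t6.Δ2 clk=1 w2=1 w8=0 w0=0 w5=1 w7=1 w3=1 w6=1 w1=0
t6.Δ3 clk=1 w2=0 w8=0 w0=0 w5=1 w7=1 w3=1 w6=1 w1=0
t7.Δ0 clk=1 w2=0 w8=0 w0=0 w5=1 w7=1 w3=1 w6=1 w1=0
t7.Δ1 clk=0 w2=0 w8=0 w0=0 w5=1 w7=1 w3=1 w6=1 w1=0
t8.Δ0 clk=0 w2=0 w8=0 w0=0 w5=1 w7=1 w3=1 w6=1 w1=0
t8.Δ1 clk=1 w2=0 w8=0 w0=0 w5=1 w7=1 w3=1 w6=1 w1=0
t8.Δ2 clk=1 w2=0 w8=1 w0=0 w5=1 w7=1 w3=1 w6=1 w1=0
t8.Δ3 clk=1 w2=1 w8=1 w0=0 w5=1 w7=1 w3=1 w6=1 w1=0
t9.Δ0 clk=1 w2=1 w8=1 w0=0 w5=1 w7=1 w3=1 w6=1 w1=0
t9.Δ1 clk=0 w2=1 w8=1 w0=0 w5=1 w7=1 w3=1 w6=1 w1=0
t10.Δ0 clk=0 w2=1 w8=1 w0=0 w5=1 w7=1 w3=1 w6=1 w1=0
t10.Δ1 clk=1 w2=1 w8=1 w0=0 w5=1 w7=1 w3=1 w6=1 w1=0
t10.Δ2 clk=1 w2=1 w8=0 w0=0 w5=1 w7=1 w3=1 w6=1 w1=0
t10.Δ3 clk=1 w2=0 w8=0 w0=0 w5=1 w7=1 w3=1 w6=1 w1=0
t11.Δ0 clk=1 w2=0 w8=0 w0=0 w5=1 w7=1 w3=1 w6=1 w1=0
t11.Δ1 clk=0 w2=0 w8=0 w0=0 w5=1 w7=1 w3=1 w6=1 w1=0
t12.Δ0 clk=0 w2=0 w8=0 w0=0 w5=1 w7=1 w3=1 w6=1 w1=0
t12.Δ1 clk=1 w2=0 w8=0 w0=0 w5=1 w7=1 w3=1 w6=1 w1=0
t12.Δ2 clk=1 w2=0 w8=1 w0=0 w5=1 w7=1 w3=1 w6=1 w1=0
t12.Δ3 clk=1 w2=1 w8=1 w0=0 w5=1 w7=1 w3=1 w6=1 w1=0
t13.Δ0 clk=1 w2=1 w8=1 w0=0 w5=1 w7=1 w3=1 w6=1 w1=0
t13.Δ1 clk=0 w2=1 w8=1 w0=0 w5=1 w7=1 w3=1 w6=1 w1=0
t14.Δ0 clk=0 w2=1 w8=1 w0=0 w5=1 w7=1 w3=1 w6=1 w1=0
t14.Δ1 clk=1 w2=1 w8=1 w0=0 w5=1 w7=1 w3=1 w6=1 w1=0
t14.Δ2 clk=1 w2=1 w8=0 w0=0 w5=1 w7=1 w3=1 w6=1 w1=0
t14.Δ3 clk=1 w2=0 w8=0 w0=0 w5=1 w7=1 w3=1 w6=1 w1=0
t15.Δ0 clk=1 w2=0 w8=0 w0=0 w5=1 w7=1 w3=1 w6=1 w1=0
t15.Δ1 clk=0 w2=0 w8=0 w0=0 w5=1 w7=1 w3=1 w6=1 w1=0
t16.Δ0 clk=0 w2=0 w8=0 w0=0 w5=1 w7=1 w3=1 w6=1 w1=0
t16.Δ1 clk=1 w2=0 w8=0 w0=0 w5=1 w7=1 w3=1 w6=1 w1=0
t16.Δ2 clk=1 w2=0 w8=1 w0=0 w5=1 w7=1 w3=1 w6=1 w1=0
t16.Δ3 clk=1 w2=1 w8=1 w0=0 w5=1 w7=1 w3=1 w6=1 w1=0
t17.Δ0 clk=1 w2=1 w8=1 w0=0 w5=1 w7=1 w3=1 w6=1 w1=0
t17.Δ1 clk=0 w2=1 w8=1 w0=0 w5=1 w7=1 w3=1 w6=1 w1=0
t18.Δ0 clk=0 w2=1 w8=1 w0=0 w5=1 w7=1 w3=1 w6=1 w1=0
t18.Δ1 clk=1 w2=1 w8=1 w0=0 w5=1 w7=1 w3=1 w6=1 w1=0
t18.Δ2 clk=1 w2=1 w8=0 w0=0 w5=1 w7=1 w3=1 w6=1 w1=0
t18.Δ3 clk=1 w2=0 w8=0 w0=0 w5=1 w7=1 w3=1 w6=1 w1=0
t19.Δ0 clk=1 w2=0 w8=0 w0=0 w5=1 w7=1 w3=1 w6=1 w1=0
t19.Δ1 clk=0 w2=0 w8=0 w0=0 w5=1 w7=1 w3=1 w6=1 w1=0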